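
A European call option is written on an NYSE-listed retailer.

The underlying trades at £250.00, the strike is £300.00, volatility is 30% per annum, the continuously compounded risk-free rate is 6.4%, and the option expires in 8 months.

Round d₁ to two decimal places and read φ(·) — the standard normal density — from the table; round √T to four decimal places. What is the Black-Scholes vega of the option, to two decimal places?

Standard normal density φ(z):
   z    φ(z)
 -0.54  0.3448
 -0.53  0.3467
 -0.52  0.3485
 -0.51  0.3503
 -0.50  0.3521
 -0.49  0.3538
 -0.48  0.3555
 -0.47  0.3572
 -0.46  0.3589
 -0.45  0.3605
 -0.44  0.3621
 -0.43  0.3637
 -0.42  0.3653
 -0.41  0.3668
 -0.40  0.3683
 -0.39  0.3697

73.59

T = 0.6667;  σ√T = 0.2449
d₁ = [ln(250/300) + (0.064 + ½·0.3²)·0.6667] / (σ√T) = (-0.1823 + 0.0727) / 0.2449 = -0.4477 which rounds to -0.45
√T = √0.6667 = 0.8165
φ(d₁) = φ(-0.45) = 0.3605
vega = S·φ(d₁)·√T = 250·0.3605·0.8165 = 73.5871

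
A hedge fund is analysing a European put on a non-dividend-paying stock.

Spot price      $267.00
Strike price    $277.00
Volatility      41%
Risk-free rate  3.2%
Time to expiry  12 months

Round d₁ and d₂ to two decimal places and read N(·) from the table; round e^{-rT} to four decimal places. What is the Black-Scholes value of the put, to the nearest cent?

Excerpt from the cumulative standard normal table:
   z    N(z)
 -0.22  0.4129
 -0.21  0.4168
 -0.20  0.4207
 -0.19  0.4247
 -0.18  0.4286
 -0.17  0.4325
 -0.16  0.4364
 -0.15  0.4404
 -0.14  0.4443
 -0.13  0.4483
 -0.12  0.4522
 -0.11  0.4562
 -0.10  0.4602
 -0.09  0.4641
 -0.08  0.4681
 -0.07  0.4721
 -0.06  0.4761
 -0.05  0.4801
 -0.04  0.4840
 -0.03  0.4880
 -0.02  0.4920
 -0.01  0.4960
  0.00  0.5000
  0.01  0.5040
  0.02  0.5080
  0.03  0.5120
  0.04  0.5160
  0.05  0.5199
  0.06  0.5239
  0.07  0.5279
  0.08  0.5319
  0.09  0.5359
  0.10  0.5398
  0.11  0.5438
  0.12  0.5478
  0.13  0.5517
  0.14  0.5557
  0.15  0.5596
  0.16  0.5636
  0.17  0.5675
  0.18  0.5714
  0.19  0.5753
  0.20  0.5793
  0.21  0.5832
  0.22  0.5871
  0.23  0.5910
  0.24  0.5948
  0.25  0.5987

σ√T = 0.41·√1 = 0.4100
d₁ = [ln(267/277) + (0.032 + 0.41²/2)·1] / 0.4100 = [-0.0368 + 0.1160] / 0.4100 = 0.1934 → 0.19
d₂ = d₁ − σ√T = 0.1934 − 0.4100 = -0.2166 → -0.22
exp(−rT) = exp(−0.032·1) = 0.9685
P = 277·0.9685·N(0.22) − 267·N(-0.19) = 277·0.9685·0.5871 − 267·0.4247 = 157.5040 − 113.3949 = 44.1091

$44.11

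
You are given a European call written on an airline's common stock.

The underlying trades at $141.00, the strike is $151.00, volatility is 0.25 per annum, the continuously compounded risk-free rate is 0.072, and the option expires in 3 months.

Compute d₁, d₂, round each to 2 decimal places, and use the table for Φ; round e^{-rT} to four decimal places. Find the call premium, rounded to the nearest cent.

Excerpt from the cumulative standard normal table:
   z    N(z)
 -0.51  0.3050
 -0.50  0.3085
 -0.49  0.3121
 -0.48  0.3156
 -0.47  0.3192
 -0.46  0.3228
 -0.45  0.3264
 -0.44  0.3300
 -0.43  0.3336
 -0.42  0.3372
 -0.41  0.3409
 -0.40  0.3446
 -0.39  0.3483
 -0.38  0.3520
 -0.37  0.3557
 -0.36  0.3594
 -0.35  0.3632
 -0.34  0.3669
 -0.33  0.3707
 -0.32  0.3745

σ√T = 0.25 × 0.5000 = 0.1250
d₁ = [ln(141/151) + (0.072 + ½·0.25²)·0.25] / (σ√T) = (-0.0685 + 0.0258) / 0.1250 = -0.3417 which rounds to -0.34
d₂ = -0.3417 − 0.1250 = -0.4667 which rounds to -0.47
exp(−rT) = exp(−0.072·0.25) = 0.9822
C = 141·N(-0.34) − 151·0.9822·N(-0.47) = 141·0.3669 − 151·0.9822·0.3192 = 51.7329 − 47.3413 = 4.3916

$4.39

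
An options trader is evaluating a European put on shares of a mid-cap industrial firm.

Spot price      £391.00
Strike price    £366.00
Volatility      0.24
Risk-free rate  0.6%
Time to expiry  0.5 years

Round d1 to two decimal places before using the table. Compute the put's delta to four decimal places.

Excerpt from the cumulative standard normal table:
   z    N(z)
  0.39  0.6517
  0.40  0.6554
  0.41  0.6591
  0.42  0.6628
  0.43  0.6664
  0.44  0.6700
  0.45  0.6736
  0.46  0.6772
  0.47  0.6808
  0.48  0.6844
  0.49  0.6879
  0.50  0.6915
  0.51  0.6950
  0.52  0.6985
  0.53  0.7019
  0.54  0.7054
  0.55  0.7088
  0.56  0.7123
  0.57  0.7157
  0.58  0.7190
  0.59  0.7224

σ√T = 0.24 × 0.7071 = 0.1697
d₁ = [ln(391/366) + (0.006 + 0.24²/2)·0.5] / 0.1697 = [0.0661 + 0.0174] / 0.1697 = 0.4919 which rounds to 0.49
N(d₁) = N(0.49) = 0.6879
Δ_put = N(d₁) − 1 = 0.6879 − 1 = -0.3121

-0.3121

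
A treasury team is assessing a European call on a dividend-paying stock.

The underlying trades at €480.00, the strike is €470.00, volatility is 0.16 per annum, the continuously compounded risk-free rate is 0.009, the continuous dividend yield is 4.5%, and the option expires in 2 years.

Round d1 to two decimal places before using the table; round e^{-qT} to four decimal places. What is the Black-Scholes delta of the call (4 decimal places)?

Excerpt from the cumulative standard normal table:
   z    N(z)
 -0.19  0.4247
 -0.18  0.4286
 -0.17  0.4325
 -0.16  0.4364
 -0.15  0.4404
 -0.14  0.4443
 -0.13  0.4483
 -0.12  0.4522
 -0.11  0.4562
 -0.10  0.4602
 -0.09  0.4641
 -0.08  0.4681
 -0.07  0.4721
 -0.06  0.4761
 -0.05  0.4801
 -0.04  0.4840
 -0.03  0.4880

0.4169

T = 2;  σ√T = 0.2263
d₁ = [ln(480/470) + (0.009 − 0.045 + ½·0.16²)·2] / (σ√T) = (0.0211 − 0.0464) / 0.2263 = -0.1120 ≈ -0.11
N(d₁) = N(-0.11) = 0.4562
Δ_call = exp(−qT)·N(d₁) = 0.9139·0.4562 = 0.4169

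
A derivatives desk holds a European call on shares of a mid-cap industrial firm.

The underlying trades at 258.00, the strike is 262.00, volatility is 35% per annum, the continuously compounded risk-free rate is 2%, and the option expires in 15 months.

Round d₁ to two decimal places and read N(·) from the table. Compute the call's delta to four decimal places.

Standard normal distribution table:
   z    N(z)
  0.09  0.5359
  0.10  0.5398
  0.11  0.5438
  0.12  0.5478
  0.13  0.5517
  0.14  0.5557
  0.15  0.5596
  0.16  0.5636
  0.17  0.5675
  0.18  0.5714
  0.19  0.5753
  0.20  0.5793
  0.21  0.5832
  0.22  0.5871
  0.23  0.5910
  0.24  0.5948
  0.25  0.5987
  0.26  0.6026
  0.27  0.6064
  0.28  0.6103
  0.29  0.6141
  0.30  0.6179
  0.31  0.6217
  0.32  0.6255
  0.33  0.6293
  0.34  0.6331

0.5871

σ√T = 0.35·√1.25 = 0.3913
d₁ = [ln(258/262) + (0.02 + ½·0.35²)·1.25] / (σ√T) = (-0.0154 + 0.1016) / 0.3913 = 0.2202 → 0.22
N(d₁) = N(0.22) = 0.5871
Δ_call = N(d₁) = 0.5871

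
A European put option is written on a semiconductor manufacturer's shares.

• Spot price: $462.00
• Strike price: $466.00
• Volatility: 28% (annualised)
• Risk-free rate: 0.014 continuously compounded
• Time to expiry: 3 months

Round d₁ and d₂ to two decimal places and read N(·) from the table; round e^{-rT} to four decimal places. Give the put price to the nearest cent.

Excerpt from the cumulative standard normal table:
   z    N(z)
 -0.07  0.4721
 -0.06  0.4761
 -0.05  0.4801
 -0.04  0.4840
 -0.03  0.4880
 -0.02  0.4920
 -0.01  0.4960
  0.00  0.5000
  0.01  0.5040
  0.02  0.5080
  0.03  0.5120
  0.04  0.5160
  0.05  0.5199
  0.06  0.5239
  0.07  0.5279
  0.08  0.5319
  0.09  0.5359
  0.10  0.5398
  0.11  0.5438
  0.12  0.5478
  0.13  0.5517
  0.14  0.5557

$27.07

T = 0.25;  σ√T = 0.1400
d₁ = [ln(462/466) + (0.014 + 0.28²/2)·0.25] / 0.1400 = [-0.0086 + 0.0133] / 0.1400 = 0.0334 → 0.03
d₂ = d₁ − σ√T = 0.0334 − 0.1400 = -0.1066 → -0.11
exp(−rT) = exp(−0.014·0.25) = 0.9965
N(−d₂) = N(0.11) = 0.5438;  N(−d₁) = N(-0.03) = 0.4880
P = 466·0.9965·0.5438 − 462·0.4880 = 252.5239 − 225.4560 = 27.0679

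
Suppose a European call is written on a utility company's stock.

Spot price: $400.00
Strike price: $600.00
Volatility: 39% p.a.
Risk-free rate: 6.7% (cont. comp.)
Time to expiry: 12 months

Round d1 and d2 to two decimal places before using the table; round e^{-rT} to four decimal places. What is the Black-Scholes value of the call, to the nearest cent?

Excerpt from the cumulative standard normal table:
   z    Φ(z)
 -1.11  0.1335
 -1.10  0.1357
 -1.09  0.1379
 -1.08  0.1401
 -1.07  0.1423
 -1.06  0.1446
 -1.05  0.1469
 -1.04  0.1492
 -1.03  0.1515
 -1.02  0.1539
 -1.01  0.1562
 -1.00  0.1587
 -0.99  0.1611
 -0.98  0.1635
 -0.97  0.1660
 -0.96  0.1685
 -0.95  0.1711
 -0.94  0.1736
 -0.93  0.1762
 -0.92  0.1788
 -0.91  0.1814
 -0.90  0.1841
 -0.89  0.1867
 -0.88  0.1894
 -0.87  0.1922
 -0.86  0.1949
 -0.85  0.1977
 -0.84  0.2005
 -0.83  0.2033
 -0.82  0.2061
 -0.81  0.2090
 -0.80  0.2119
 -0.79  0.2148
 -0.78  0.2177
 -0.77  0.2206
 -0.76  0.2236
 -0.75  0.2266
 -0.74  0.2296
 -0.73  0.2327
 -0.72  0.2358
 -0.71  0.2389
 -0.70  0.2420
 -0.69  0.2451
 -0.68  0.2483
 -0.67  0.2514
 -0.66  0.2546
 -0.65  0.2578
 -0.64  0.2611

$19.42

σ√T = 0.39 × 1.0000 = 0.3900
d₁ = [ln(400/600) + (0.067 + 0.39²/2)·1] / 0.3900 = [-0.4055 + 0.1431] / 0.3900 = -0.6729 which rounds to -0.67
d₂ = d₁ − σ√T = -0.6729 − 0.3900 = -1.0629 which rounds to -1.06
e^(−rT) = e^(−0.067·1) = 0.9352
C = 400·N(-0.67) − 600·0.9352·N(-1.06) = 400·0.2514 − 600·0.9352·0.1446 = 100.5600 − 81.1380 = 19.4220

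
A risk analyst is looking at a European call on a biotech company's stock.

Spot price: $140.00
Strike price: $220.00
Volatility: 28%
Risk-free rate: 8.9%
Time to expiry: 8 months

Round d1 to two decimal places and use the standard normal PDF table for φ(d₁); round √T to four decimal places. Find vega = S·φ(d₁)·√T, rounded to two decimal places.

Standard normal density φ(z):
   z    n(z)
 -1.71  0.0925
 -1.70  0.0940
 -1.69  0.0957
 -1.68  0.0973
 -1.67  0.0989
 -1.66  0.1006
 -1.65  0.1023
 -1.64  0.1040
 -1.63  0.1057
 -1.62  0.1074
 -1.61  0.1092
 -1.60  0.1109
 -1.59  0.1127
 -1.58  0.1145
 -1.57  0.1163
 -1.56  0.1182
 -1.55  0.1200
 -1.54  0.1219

σ√T = 0.28·√0.6667 = 0.2286
d₁ = [ln(140/220) + (0.089 + ½·0.28²)·0.6667] / (σ√T) = (-0.4520 + 0.0855) / 0.2286 = -1.6032 which rounds to -1.60
√T = √0.6667 = 0.8165
φ(d₁) = φ(-1.60) = 0.1109
vega = S·φ(d₁)·√T = 140·0.1109·0.8165 = 12.6770

12.68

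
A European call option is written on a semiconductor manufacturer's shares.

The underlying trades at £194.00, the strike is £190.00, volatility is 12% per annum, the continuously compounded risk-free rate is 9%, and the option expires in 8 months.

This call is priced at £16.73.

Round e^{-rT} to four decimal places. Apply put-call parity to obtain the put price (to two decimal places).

e^(−rT) = e^(−0.09·0.6667) = 0.9418
Put-call parity: C − P = S − K·e^(−rT) = 194 − 190·0.9418 = 194 − 178.9420 = 15.0580
P = C − (C − P) = 16.73 − (15.0580) = 1.6720

£1.67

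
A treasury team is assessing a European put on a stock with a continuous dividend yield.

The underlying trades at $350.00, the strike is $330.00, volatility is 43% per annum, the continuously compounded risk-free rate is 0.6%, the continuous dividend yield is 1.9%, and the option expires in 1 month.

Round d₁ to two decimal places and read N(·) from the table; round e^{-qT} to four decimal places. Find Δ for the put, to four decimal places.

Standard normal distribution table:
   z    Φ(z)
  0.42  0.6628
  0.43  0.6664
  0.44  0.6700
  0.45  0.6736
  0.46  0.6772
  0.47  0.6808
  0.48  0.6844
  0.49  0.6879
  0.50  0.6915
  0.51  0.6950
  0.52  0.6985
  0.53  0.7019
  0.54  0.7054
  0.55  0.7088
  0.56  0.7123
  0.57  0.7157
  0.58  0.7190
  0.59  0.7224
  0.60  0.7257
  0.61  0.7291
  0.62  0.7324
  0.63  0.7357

σ√T = 0.43 × 0.2887 = 0.1241
d₁ = [ln(350/330) + (0.006 − 0.019 + 0.43²/2)·0.08333] / 0.1241 = [0.0588 + 0.0066] / 0.1241 = 0.5274 ≈ 0.53
N(d₁) = N(0.53) = 0.7019
Δ_put = exp(−qT)·(N(d₁) − 1) = 0.9984·(0.7019 − 1) = -0.2976

-0.2976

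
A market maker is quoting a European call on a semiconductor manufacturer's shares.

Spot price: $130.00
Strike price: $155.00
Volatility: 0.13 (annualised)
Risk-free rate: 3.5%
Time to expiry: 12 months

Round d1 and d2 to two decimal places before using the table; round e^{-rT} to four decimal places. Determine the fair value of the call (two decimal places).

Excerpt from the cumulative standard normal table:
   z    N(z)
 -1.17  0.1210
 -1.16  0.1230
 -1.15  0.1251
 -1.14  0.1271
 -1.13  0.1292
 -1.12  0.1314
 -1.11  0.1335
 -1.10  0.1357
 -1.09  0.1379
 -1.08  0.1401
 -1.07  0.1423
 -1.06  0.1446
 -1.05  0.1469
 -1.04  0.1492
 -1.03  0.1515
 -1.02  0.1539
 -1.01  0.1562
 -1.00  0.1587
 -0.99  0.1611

σ√T = 0.13 × 1.0000 = 0.1300
d₁ = [ln(130/155) + (0.035 + 0.13²/2)·1] / 0.1300 = [-0.1759 + 0.0435] / 0.1300 = -1.0188 ⇒ -1.02
d₂ = d₁ − σ√T = -1.0188 − 0.1300 = -1.1488 ⇒ -1.15
e^(−rT) = e^(−0.035·1) = 0.9656
C = 130·N(-1.02) − 155·0.9656·N(-1.15) = 130·0.1539 − 155·0.9656·0.1251 = 20.0070 − 18.7235 = 1.2835

$1.28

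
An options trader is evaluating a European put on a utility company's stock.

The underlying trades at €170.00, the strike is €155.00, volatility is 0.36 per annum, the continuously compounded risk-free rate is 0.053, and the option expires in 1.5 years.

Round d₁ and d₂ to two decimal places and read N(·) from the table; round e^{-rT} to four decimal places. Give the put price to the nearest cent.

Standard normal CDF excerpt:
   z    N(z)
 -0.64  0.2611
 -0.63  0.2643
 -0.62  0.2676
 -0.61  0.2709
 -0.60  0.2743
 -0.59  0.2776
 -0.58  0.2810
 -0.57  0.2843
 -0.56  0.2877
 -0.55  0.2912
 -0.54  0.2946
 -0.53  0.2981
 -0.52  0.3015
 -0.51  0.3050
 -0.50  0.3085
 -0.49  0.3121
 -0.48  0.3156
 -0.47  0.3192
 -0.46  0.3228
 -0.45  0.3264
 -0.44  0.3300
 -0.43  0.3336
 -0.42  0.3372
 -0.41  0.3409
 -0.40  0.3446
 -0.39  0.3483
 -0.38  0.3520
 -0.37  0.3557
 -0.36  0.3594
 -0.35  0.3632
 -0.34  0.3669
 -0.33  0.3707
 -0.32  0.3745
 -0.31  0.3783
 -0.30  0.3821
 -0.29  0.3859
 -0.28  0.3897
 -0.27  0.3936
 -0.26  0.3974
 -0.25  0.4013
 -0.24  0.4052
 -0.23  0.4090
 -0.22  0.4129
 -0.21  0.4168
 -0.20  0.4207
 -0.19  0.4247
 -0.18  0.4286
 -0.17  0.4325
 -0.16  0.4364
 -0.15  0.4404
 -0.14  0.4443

€15.86

σ√T = 0.36·√1.5 = 0.4409
d₁ = [ln(170/155) + (0.053 + ½·0.36²)·1.5] / (σ√T) = (0.0924 + 0.1767) / 0.4409 = 0.6103 ⇒ 0.61
d₂ = 0.6103 − 0.4409 = 0.1694 ⇒ 0.17
exp(−rT) = exp(−0.053·1.5) = 0.9236
N(−d₂) = N(-0.17) = 0.4325;  N(−d₁) = N(-0.61) = 0.2709
P = 155·0.9236·0.4325 − 170·0.2709 = 61.9158 − 46.0530 = 15.8628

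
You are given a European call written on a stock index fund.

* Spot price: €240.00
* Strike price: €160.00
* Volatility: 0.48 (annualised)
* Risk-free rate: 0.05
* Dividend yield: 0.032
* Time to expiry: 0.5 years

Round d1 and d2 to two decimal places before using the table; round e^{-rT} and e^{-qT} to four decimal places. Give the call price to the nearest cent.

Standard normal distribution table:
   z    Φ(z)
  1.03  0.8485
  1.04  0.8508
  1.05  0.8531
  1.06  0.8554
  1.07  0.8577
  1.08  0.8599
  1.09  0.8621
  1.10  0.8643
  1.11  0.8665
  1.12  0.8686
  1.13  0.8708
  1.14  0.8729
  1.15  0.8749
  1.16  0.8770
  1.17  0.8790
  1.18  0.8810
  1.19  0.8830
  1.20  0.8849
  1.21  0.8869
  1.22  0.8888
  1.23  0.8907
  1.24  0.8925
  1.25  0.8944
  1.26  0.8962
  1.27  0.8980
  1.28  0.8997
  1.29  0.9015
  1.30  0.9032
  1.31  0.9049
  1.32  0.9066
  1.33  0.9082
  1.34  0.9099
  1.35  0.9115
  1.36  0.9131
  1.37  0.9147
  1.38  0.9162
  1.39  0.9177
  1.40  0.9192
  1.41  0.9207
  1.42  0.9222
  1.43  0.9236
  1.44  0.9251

σ√T = 0.48·√0.5 = 0.3394
d₁ = [ln(240/160) + (0.05 − 0.032 + 0.48²/2)·0.5] / 0.3394 = [0.4055 + 0.0666] / 0.3394 = 1.3908 which rounds to 1.39
d₂ = d₁ − σ√T = 1.3908 − 0.3394 = 1.0514 which rounds to 1.05
e^(−qT) = e^(−0.032·0.5) = 0.9841;  e^(−rT) = e^(−0.05·0.5) = 0.9753
N(d₁) = N(1.39) = 0.9177;  N(d₂) = N(1.05) = 0.8531
C = 240·0.9841·0.9177 − 160·0.9753·0.8531 = 216.7461 − 133.1245 = 83.6215

€83.62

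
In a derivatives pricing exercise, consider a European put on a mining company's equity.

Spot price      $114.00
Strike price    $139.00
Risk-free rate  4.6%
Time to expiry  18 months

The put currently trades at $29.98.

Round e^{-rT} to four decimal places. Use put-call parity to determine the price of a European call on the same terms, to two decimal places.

$14.25

e^(−rT) = e^(−0.046·1.5) = 0.9333
Put-call parity: C − P = S − K·e^(−rT) = 114 − 139·0.9333 = 114 − 129.7287 = -15.7287
C = P + (C − P) = 29.98 + (-15.7287) = 14.2513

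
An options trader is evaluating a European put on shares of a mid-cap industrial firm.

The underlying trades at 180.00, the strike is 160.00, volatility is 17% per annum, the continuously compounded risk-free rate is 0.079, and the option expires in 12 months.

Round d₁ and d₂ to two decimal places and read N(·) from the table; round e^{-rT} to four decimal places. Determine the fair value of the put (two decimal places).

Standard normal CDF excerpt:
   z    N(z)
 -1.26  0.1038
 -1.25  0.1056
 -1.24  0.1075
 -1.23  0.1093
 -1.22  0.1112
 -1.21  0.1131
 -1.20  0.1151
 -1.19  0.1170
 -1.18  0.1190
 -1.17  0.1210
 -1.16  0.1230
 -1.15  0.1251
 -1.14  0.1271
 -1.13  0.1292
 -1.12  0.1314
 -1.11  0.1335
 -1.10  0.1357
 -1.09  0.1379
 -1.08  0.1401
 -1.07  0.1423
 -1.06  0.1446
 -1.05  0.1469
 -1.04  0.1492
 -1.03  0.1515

1.69

T = 1;  σ√T = 0.1700
d₁ = [ln(180/160) + (0.079 + 0.17²/2)·1] / 0.1700 = [0.1178 + 0.0935] / 0.1700 = 1.2425 → 1.24
d₂ = d₁ − σ√T = 1.2425 − 0.1700 = 1.0725 → 1.07
exp(−rT) = exp(−0.079·1) = 0.9240
P = 160·0.9240·N(-1.07) − 180·N(-1.24) = 160·0.9240·0.1423 − 180·0.1075 = 21.0376 − 19.3500 = 1.6876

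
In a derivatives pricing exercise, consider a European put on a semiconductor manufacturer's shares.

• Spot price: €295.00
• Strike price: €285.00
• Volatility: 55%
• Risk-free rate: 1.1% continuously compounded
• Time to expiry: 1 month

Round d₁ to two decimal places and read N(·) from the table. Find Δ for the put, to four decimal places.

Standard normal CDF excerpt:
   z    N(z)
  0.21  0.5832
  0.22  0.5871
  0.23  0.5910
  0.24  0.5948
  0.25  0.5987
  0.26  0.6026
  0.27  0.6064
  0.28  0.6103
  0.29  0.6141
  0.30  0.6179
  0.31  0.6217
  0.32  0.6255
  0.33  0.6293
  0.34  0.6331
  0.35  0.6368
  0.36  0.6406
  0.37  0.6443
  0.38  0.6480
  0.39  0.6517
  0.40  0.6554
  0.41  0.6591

-0.3821

σ√T = 0.55·√0.08333 = 0.1588
ln(S/K) + (r + σ²/2)T = ln(295/285) + (0.011 + 0.55²/2)·0.08333 = 0.0345 + 0.0135 = 0.0480
d₁ = 0.0480 / 0.1588 = 0.3024 → 0.30
N(d₁) = N(0.30) = 0.6179
Δ_put = N(d₁) − 1 = 0.6179 − 1 = -0.3821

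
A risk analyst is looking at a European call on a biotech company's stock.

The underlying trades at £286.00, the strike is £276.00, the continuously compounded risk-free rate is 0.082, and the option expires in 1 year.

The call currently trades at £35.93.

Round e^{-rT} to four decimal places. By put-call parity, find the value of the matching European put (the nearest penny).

e^(−rT) = e^(−0.082·1) = 0.9213
Put-call parity: C − P = S − K·e^(−rT) = 286 − 276·0.9213 = 286 − 254.2788 = 31.7212
P = C − (C − P) = 35.93 − (31.7212) = 4.2088

£4.21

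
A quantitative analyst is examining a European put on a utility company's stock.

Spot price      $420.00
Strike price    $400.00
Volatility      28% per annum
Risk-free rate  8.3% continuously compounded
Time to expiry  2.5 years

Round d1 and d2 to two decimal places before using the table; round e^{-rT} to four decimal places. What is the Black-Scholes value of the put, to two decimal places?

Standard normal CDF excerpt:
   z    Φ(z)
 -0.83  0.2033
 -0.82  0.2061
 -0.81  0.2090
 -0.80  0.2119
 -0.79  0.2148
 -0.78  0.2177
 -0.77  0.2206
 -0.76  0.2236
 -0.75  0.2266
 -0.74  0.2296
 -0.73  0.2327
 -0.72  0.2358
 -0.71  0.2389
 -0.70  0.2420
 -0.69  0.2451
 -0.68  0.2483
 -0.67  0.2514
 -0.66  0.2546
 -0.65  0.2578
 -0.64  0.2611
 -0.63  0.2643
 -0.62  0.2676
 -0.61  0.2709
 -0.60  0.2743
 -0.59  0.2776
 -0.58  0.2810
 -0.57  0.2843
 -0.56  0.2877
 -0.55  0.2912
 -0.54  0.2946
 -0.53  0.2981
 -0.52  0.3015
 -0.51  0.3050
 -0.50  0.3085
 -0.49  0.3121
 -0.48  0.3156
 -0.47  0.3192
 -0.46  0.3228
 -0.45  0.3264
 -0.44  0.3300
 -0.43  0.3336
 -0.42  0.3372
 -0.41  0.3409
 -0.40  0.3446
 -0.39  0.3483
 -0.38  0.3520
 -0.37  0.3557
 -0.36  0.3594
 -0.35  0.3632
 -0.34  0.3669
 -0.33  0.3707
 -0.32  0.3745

$27.82

T = 2.5;  σ√T = 0.4427
d₁ = [ln(420/400) + (0.083 + 0.28²/2)·2.5] / 0.4427 = [0.0488 + 0.3055] / 0.4427 = 0.8003 → 0.80
d₂ = d₁ − σ√T = 0.8003 − 0.4427 = 0.3575 → 0.36
e^(−rT) = e^(−0.083·2.5) = 0.8126
N(−d₂) = N(-0.36) = 0.3594;  N(−d₁) = N(-0.80) = 0.2119
P = 400·0.8126·0.3594 − 420·0.2119 = 116.8194 − 88.9980 = 27.8214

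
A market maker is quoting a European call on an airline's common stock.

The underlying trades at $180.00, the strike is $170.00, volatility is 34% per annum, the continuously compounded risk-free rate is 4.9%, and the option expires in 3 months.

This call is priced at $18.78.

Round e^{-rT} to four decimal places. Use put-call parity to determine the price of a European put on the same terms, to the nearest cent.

$6.71

exp(−rT) = exp(−0.049·0.25) = 0.9878
Put-call parity: C − P = S − K·e^(−rT) = 180 − 170·0.9878 = 180 − 167.9260 = 12.0740
P = C − (C − P) = 18.78 − (12.0740) = 6.7060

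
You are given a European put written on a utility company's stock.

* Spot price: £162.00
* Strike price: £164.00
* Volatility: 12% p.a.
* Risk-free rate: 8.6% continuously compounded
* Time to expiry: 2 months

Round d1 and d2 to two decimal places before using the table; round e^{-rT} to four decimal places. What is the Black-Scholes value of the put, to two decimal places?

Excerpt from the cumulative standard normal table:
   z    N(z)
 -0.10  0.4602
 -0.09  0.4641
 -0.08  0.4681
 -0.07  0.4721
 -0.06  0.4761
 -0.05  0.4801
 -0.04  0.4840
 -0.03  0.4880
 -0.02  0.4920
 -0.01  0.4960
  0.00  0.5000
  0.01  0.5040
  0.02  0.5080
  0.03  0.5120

£3.06

σ√T = 0.12 × 0.4082 = 0.0490
d₁ = [ln(162/164) + (0.086 + 0.12²/2)·0.1667] / 0.0490 = [-0.0123 + 0.0155] / 0.0490 = 0.0666 → 0.07
d₂ = d₁ − σ√T = 0.0666 − 0.0490 = 0.0176 → 0.02
exp(−rT) = exp(−0.086·0.1667) = 0.9858
P = 164·0.9858·N(-0.02) − 162·N(-0.07) = 164·0.9858·0.4920 − 162·0.4721 = 79.5422 − 76.4802 = 3.0620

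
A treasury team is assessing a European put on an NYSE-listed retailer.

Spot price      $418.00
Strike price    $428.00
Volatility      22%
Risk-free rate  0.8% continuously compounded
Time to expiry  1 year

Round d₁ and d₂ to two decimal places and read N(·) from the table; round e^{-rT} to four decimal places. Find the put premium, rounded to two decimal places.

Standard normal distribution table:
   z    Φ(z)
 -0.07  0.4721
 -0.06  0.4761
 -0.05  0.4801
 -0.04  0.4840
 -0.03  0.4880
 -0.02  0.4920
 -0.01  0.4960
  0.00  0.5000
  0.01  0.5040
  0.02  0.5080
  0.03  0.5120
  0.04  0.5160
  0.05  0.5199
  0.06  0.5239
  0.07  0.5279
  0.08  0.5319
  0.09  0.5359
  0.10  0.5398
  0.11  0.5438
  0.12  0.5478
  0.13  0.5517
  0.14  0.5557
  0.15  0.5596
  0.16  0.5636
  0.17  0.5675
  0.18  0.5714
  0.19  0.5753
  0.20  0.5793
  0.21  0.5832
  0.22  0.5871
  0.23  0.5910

$40.29

T = 1;  σ√T = 0.2200
d₁ = [ln(418/428) + (0.008 + ½·0.22²)·1] / (σ√T) = (-0.0236 + 0.0322) / 0.2200 = 0.0389 ⇒ 0.04
d₂ = 0.0389 − 0.2200 = -0.1811 ⇒ -0.18
e^(−rT) = e^(−0.008·1) = 0.9920
N(−d₂) = N(0.18) = 0.5714;  N(−d₁) = N(-0.04) = 0.4840
P = 428·0.9920·0.5714 − 418·0.4840 = 242.6027 − 202.3120 = 40.2907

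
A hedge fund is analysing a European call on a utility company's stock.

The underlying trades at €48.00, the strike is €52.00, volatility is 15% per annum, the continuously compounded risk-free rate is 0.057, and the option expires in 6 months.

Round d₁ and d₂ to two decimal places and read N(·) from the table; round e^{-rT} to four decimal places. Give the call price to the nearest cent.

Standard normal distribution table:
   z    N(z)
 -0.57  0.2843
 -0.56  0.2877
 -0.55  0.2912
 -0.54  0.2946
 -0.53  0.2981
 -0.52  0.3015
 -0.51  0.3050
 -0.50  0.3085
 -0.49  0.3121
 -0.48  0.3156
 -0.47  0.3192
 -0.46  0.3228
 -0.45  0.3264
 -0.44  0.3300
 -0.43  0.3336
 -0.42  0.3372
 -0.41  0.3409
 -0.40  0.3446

€1.12

T = 0.5;  σ√T = 0.1061
ln(S/K) + (r + σ²/2)T = ln(48/52) + (0.057 + 0.15²/2)·0.5 = -0.0800 + 0.0341 = -0.0459
d₁ = -0.0459 / 0.1061 = -0.4329 ≈ -0.43
d₂ = d₁ − σ√T = -0.4329 − 0.1061 = -0.5390 ≈ -0.54
e^(−rT) = e^(−0.057·0.5) = 0.9719
C = 48·N(-0.43) − 52·0.9719·N(-0.54) = 48·0.3336 − 52·0.9719·0.2946 = 16.0128 − 14.8887 = 1.1241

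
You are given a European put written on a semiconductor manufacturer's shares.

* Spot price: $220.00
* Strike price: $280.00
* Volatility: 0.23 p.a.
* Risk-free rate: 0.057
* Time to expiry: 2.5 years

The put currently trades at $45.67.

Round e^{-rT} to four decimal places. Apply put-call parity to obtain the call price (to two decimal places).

$22.85

e^(−rT) = e^(−0.057·2.5) = 0.8672
Put-call parity: C − P = S − K·e^(−rT) = 220 − 280·0.8672 = 220 − 242.8160 = -22.8160
C = P + (C − P) = 45.67 + (-22.8160) = 22.8540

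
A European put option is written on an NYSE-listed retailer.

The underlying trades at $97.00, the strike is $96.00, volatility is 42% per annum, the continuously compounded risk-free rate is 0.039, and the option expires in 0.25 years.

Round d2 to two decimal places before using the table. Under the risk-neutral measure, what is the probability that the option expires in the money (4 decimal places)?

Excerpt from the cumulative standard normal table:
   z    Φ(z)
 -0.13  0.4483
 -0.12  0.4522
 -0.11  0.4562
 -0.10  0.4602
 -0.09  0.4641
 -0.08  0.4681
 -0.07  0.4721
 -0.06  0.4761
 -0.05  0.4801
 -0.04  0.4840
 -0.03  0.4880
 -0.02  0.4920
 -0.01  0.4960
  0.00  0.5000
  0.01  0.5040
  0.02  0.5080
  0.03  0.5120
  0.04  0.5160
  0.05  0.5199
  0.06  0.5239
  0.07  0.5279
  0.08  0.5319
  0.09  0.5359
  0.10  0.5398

0.5040

T = 0.25;  σ√T = 0.2100
d₁ = [ln(97/96) + (0.039 + 0.42²/2)·0.25] / 0.2100 = [0.0104 + 0.0318] / 0.2100 = 0.2008 which rounds to 0.20
d₂ = d₁ − σ√T = 0.2008 − 0.2100 = -0.0092 which rounds to -0.01
Pr(exercise) under Q = N(−d₂) = N(0.01) = 0.5040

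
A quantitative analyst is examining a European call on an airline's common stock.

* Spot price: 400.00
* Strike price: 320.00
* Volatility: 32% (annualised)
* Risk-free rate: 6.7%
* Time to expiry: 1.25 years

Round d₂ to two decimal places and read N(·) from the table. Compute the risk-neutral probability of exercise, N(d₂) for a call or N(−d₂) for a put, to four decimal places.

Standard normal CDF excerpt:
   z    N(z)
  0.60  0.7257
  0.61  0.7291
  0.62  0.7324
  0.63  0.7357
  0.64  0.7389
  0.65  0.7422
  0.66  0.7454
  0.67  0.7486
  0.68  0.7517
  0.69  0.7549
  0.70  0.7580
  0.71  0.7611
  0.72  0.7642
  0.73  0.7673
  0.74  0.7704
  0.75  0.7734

σ√T = 0.32·√1.25 = 0.3578
d₁ = [ln(400/320) + (0.067 + 0.32²/2)·1.25] / 0.3578 = [0.2231 + 0.1477] / 0.3578 = 1.0367 ⇒ 1.04
d₂ = d₁ − σ√T = 1.0367 − 0.3578 = 0.6789 ⇒ 0.68
Pr(exercise) under Q = N(d₂) = 0.7517

0.7517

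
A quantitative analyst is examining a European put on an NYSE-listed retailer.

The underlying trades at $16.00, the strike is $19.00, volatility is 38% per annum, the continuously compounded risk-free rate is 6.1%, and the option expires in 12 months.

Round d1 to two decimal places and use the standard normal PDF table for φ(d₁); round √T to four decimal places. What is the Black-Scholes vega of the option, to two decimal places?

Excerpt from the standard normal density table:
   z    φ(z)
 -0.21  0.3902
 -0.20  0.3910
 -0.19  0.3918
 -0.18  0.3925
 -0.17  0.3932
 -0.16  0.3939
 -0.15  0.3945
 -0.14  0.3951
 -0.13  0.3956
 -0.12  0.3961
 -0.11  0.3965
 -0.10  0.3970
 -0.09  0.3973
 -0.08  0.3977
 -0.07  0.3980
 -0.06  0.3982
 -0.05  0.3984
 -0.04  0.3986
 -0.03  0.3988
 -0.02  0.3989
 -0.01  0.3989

6.35

σ√T = 0.38·√1 = 0.3800
ln(S/K) + (r + σ²/2)T = ln(16/19) + (0.061 + 0.38²/2)·1 = -0.1719 + 0.1332 = -0.0387
d₁ = -0.0387 / 0.3800 = -0.1017 ⇒ -0.10
√T = √1 = 1.0000
φ(d₁) = φ(-0.10) = 0.3970
vega = S·φ(d₁)·√T = 16·0.3970·1.0000 = 6.3520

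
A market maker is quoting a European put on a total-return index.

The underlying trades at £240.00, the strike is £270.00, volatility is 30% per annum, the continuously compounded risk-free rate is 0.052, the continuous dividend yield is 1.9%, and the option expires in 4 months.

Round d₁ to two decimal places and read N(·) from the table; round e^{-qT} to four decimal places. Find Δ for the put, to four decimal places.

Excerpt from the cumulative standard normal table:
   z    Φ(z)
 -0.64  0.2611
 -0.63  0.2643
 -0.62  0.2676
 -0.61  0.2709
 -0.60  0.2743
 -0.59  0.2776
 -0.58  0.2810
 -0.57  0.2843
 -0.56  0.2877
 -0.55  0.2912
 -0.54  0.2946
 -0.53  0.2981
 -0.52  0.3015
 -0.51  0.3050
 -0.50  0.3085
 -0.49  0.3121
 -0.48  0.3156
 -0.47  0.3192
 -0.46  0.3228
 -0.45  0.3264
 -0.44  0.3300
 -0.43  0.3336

T = 0.3333;  σ√T = 0.1732
ln(S/K) + (r − q + σ²/2)T = ln(240/270) + (0.052 − 0.019 + 0.3²/2)·0.3333 = -0.1178 + 0.0260 = -0.0918
d₁ = -0.0918 / 0.1732 = -0.5299 → -0.53
N(d₁) = N(-0.53) = 0.2981
Δ_put = e^(−qT)·(N(d₁) − 1) = 0.9937·(0.2981 − 1) = -0.6975

-0.6975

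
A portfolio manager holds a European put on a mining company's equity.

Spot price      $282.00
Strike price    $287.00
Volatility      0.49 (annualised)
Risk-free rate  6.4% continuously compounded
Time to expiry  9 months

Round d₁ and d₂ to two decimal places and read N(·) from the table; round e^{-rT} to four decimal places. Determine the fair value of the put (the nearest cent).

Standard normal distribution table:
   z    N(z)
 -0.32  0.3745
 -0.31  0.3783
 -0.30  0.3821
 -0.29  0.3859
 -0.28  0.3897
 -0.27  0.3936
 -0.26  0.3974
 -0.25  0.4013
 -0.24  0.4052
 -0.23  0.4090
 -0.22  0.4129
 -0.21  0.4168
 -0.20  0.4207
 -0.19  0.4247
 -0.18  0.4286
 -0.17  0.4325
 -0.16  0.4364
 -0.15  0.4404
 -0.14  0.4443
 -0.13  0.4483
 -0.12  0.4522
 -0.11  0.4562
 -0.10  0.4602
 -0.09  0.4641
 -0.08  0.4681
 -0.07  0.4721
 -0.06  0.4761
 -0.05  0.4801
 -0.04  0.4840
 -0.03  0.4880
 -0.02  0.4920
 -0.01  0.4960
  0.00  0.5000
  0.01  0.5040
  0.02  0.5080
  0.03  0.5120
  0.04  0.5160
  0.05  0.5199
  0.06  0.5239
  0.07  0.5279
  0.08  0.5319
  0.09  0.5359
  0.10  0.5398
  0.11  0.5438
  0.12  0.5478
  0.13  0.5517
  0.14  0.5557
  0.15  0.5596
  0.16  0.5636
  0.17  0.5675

σ√T = 0.49·√0.75 = 0.4244
d₁ = [ln(282/287) + (0.064 + ½·0.49²)·0.75] / (σ√T) = (-0.0176 + 0.1380) / 0.4244 = 0.2839 → 0.28
d₂ = 0.2839 − 0.4244 = -0.1405 → -0.14
exp(−rT) = exp(−0.064·0.75) = 0.9531
N(−d₂) = N(0.14) = 0.5557;  N(−d₁) = N(-0.28) = 0.3897
P = 287·0.9531·0.5557 − 282·0.3897 = 152.0060 − 109.8954 = 42.1106

$42.11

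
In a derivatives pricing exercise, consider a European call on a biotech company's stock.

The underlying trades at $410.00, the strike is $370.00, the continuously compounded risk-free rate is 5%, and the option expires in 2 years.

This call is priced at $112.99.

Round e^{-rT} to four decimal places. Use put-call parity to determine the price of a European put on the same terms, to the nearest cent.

$37.77

exp(−rT) = exp(−0.05·2) = 0.9048
Put-call parity: C − P = S − K·e^(−rT) = 410 − 370·0.9048 = 410 − 334.7760 = 75.2240
P = C − (C − P) = 112.99 − (75.2240) = 37.7660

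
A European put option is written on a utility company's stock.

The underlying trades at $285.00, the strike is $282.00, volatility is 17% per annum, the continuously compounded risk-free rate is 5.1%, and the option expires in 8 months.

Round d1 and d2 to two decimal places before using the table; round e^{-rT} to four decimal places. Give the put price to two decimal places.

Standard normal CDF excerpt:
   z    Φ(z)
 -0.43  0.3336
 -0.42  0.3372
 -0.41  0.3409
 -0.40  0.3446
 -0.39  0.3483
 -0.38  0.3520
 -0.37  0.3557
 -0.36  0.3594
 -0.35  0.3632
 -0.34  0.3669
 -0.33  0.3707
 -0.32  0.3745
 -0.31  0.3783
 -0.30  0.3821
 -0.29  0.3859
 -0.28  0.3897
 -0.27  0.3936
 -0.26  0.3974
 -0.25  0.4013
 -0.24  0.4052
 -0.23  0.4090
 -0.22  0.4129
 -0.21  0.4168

$10.12

σ√T = 0.17·√0.6667 = 0.1388
d₁ = [ln(285/282) + (0.051 + 0.17²/2)·0.6667] / 0.1388 = [0.0106 + 0.0436] / 0.1388 = 0.3906 ≈ 0.39
d₂ = d₁ − σ√T = 0.3906 − 0.1388 = 0.2518 ≈ 0.25
exp(−rT) = exp(−0.051·0.6667) = 0.9666
N(−d₂) = N(-0.25) = 0.4013;  N(−d₁) = N(-0.39) = 0.3483
P = 282·0.9666·0.4013 − 285·0.3483 = 109.3868 − 99.2655 = 10.1213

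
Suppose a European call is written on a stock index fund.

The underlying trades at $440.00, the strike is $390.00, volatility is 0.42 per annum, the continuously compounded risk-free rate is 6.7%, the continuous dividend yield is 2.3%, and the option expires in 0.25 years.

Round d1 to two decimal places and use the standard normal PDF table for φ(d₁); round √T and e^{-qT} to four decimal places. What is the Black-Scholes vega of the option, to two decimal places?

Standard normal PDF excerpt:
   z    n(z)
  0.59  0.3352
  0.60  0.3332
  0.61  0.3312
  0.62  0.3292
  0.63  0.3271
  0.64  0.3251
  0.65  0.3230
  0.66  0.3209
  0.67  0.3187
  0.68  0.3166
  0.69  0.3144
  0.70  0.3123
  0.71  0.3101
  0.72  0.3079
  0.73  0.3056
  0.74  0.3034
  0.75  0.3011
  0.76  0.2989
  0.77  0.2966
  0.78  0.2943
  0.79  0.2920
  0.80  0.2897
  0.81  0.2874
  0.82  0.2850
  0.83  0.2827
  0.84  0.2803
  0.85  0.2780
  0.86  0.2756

66.85

σ√T = 0.42 × 0.5000 = 0.2100
d₁ = [ln(440/390) + (0.067 − 0.023 + 0.42²/2)·0.25] / 0.2100 = [0.1206 + 0.0330] / 0.2100 = 0.7318 ⇒ 0.73
√T = √0.25 = 0.5000
φ(d₁) = φ(0.73) = 0.3056
exp(−qT) = exp(−0.023·0.25) = 0.9943
vega = S·exp(−qT)·φ(d₁)·√T = 440·0.9943·0.3056·0.5000 = 66.8488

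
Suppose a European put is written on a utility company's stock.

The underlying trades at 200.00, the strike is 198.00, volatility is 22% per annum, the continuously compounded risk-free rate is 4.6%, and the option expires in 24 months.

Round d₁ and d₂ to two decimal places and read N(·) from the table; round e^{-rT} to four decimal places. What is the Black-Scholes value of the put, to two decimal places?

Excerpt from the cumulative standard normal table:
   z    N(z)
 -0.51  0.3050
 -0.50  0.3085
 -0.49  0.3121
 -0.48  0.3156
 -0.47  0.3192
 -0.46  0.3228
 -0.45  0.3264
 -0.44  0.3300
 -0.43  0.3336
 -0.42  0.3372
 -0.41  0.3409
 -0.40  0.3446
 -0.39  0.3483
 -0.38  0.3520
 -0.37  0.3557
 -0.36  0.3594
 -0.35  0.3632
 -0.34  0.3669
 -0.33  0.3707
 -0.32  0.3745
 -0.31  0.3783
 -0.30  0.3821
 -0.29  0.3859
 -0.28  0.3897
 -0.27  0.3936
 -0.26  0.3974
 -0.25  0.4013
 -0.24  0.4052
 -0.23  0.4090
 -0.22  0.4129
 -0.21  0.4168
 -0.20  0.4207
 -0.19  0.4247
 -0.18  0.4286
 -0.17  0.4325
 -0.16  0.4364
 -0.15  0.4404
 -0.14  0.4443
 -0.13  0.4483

σ√T = 0.22 × 1.4142 = 0.3111
d₁ = [ln(200/198) + (0.046 + 0.22²/2)·2] / 0.3111 = [0.0101 + 0.1404] / 0.3111 = 0.4836 which rounds to 0.48
d₂ = d₁ − σ√T = 0.4836 − 0.3111 = 0.1724 which rounds to 0.17
exp(−rT) = exp(−0.046·2) = 0.9121
P = 198·0.9121·N(-0.17) − 200·N(-0.48) = 198·0.9121·0.4325 − 200·0.3156 = 78.1077 − 63.1200 = 14.9877

14.99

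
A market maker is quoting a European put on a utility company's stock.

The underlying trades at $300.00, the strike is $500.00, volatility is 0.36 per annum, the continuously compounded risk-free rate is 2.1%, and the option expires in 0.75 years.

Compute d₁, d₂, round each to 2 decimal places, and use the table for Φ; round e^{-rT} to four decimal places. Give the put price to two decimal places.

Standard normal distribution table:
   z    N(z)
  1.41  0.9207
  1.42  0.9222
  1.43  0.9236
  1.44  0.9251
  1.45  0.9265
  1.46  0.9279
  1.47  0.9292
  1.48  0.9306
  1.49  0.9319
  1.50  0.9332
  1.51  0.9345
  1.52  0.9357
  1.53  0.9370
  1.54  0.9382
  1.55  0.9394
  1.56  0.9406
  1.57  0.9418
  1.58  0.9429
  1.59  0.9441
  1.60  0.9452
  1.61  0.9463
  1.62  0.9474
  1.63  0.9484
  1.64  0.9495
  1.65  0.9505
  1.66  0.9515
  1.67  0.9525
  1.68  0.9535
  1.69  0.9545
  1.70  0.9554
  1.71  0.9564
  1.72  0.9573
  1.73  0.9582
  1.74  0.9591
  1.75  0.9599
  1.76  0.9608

σ√T = 0.36 × 0.8660 = 0.3118
ln(S/K) + (r + σ²/2)T = ln(300/500) + (0.021 + 0.36²/2)·0.75 = -0.5108 + 0.0644 = -0.4465
d₁ = -0.4465 / 0.3118 = -1.4321 which rounds to -1.43
d₂ = d₁ − σ√T = -1.4321 − 0.3118 = -1.7438 which rounds to -1.74
exp(−rT) = exp(−0.021·0.75) = 0.9844
N(−d₂) = N(1.74) = 0.9591;  N(−d₁) = N(1.43) = 0.9236
P = 500·0.9844·0.9591 − 300·0.9236 = 472.0690 − 277.0800 = 194.9890

$194.99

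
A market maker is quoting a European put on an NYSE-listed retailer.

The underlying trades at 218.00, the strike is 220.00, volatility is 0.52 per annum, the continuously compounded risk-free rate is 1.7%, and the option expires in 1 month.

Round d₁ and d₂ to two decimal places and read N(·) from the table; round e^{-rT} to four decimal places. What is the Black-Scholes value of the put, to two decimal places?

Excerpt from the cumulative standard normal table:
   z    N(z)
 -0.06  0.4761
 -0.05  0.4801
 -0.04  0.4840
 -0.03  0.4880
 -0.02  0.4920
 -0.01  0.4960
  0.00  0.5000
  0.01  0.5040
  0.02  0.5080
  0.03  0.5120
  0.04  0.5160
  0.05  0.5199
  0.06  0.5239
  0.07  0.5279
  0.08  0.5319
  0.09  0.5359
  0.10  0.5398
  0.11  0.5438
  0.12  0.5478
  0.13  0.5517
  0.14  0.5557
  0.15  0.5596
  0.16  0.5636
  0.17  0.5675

T = 0.08333;  σ√T = 0.1501
d₁ = [ln(218/220) + (0.017 + 0.52²/2)·0.08333] / 0.1501 = [-0.0091 + 0.0127] / 0.1501 = 0.0237 → 0.02
d₂ = d₁ − σ√T = 0.0237 − 0.1501 = -0.1265 → -0.13
e^(−rT) = e^(−0.017·0.08333) = 0.9986
N(−d₂) = N(0.13) = 0.5517;  N(−d₁) = N(-0.02) = 0.4920
P = 220·0.9986·0.5517 − 218·0.4920 = 121.2041 − 107.2560 = 13.9481

13.95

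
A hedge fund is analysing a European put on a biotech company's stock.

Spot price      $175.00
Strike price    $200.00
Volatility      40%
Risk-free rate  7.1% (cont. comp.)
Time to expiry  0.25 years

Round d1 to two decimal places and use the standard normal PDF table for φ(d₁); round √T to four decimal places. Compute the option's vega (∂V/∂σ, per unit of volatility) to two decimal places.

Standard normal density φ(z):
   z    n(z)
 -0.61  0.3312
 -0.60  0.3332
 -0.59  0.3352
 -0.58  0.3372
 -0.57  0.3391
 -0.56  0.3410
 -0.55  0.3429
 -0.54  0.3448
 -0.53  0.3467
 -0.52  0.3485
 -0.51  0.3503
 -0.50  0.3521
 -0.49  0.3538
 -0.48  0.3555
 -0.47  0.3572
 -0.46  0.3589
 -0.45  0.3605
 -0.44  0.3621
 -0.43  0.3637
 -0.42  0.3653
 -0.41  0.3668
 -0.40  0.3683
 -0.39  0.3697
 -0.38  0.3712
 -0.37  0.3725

σ√T = 0.4·√0.25 = 0.2000
d₁ = [ln(175/200) + (0.071 + ½·0.4²)·0.25] / (σ√T) = (-0.1335 + 0.0378) / 0.2000 = -0.4789 ≈ -0.48
√T = √0.25 = 0.5000
φ(d₁) = φ(-0.48) = 0.3555
vega = S·φ(d₁)·√T = 175·0.3555·0.5000 = 31.1062
(Vega is the same for a European call and put with the same parameters.)

31.11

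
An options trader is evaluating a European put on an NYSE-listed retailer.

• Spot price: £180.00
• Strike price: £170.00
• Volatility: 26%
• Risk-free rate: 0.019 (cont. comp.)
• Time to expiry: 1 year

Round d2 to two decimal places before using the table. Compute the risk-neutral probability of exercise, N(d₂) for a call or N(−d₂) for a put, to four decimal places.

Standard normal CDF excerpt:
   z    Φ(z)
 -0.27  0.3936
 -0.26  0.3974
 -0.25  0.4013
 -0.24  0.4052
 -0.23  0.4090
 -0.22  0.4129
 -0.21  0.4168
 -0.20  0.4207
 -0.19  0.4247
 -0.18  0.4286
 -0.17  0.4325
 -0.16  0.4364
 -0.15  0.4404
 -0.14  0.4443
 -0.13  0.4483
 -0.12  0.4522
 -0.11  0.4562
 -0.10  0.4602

0.4364

T = 1;  σ√T = 0.2600
d₁ = [ln(180/170) + (0.019 + 0.26²/2)·1] / 0.2600 = [0.0572 + 0.0528] / 0.2600 = 0.4229 which rounds to 0.42
d₂ = d₁ − σ√T = 0.4229 − 0.2600 = 0.1629 which rounds to 0.16
Pr(exercise) under Q = N(−d₂) = N(-0.16) = 0.4364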